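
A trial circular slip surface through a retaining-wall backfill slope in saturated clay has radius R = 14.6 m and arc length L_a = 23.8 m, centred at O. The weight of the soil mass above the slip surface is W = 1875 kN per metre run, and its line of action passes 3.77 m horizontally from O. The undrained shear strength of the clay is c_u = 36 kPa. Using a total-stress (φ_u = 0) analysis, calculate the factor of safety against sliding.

FS = 1.77

Taking moments about the centre O, the resisting moment is provided by the undrained shear strength acting along the arc:
M_R = c_u·L_a·R = 36·23.80·14.6 = 12509.3 kN·m/m
M_D = W·d = 1875·3.77 = 7068.8 kN·m/m
FS = M_R / M_D = 12509.3 / 7068.8 = 1.770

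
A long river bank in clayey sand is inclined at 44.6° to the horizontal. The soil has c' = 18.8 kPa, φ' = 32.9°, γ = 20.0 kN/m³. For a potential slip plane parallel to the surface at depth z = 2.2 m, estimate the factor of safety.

FS = 1.51

For an infinite slope with a slip plane parallel to the surface (no pore pressure): FS = [c' + γz cos²β tanφ'] / [γz sinβ cosβ].
γz = 20.0·2.2 = 44.00 kN/m²
Numerator = 18.8 + 44.00·cos²44.6°·tan32.9° = 18.8 + 44.00·0.5070·0.6469 = 33.231 kPa
Denominator = 44.00·sin44.6°·cos44.6° = 44.00·0.7022·0.7120 = 21.998 kPa
FS = 33.231 / 21.998 = 1.511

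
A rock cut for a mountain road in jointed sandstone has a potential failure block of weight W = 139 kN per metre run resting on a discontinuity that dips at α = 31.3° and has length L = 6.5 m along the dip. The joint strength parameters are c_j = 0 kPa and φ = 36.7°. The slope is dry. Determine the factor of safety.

FS = 1.23

Resolving the block weight along and normal to the plane and applying the Mohr–Coulomb strength on the joint:
N' = W cosα = 139·cos31.3° = 118.8 kN/m
Driving force T = W sinα = 139·sin31.3° = 72.2 kN/m
Resisting force R = c_j·L + N'·tanφ = 0·6.5 + 118.8·tan36.7° = 0.0 + 88.5 = 88.5 kN/m
FS = R / T = 88.5 / 72.2 = 1.226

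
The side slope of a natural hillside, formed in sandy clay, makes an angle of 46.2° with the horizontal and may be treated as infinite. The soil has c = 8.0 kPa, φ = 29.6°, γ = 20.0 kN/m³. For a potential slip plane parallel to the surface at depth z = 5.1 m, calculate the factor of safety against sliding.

FS = 0.70

For an infinite slope with a slip plane parallel to the surface (no pore pressure): FS = [c + γz cos²β tanφ] / [γz sinβ cosβ].
γz = 20.0·5.1 = 102.00 kN/m²
Numerator = 8.0 + 102.00·cos²46.2°·tan29.6° = 8.0 + 102.00·0.4791·0.5681 = 35.759 kPa
Denominator = 102.00·sin46.2°·cos46.2° = 102.00·0.7218·0.6921 = 50.955 kPa
FS = 35.759 / 50.955 = 0.702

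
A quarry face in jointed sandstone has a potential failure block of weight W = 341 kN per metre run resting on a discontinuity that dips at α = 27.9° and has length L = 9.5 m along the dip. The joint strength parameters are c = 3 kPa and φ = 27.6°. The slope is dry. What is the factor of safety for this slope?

Resolving the block weight along and normal to the plane and applying the Mohr–Coulomb strength on the joint:
N' = W cosα = 341·cos27.9° = 301.4 kN/m
Driving force T = W sinα = 341·sin27.9° = 159.6 kN/m
Resisting force R = c·L + N'·tanφ = 3·9.5 + 301.4·tan27.6° = 28.5 + 157.5 = 186.0 kN/m
FS = R / T = 186.0 / 159.6 = 1.166

FS = 1.17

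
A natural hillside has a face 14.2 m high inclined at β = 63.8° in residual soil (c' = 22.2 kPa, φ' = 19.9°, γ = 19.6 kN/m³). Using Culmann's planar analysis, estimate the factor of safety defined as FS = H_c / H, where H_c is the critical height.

H_c = (4c'/γ) · sinβ cosφ' / [1 − cos(β − φ')]
    = (4·22.2/19.6) · sin63.8°·cos19.9° / [1 − cos43.9°]
    = 4.531 · 0.8437 / 0.2794 = 13.68 m
FS = H_c / H = 13.68 / 14.2 = 0.963

FS = 0.96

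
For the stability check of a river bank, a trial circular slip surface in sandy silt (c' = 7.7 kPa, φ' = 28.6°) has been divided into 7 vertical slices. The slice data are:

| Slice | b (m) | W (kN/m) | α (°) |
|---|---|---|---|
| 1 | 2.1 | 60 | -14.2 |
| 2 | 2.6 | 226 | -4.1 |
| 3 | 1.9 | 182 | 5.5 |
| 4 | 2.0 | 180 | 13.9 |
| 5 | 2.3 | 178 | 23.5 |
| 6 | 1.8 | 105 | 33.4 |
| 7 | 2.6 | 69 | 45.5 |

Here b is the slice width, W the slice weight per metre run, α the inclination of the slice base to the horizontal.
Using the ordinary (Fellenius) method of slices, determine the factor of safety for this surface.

FS = 3.10

Ordinary method of slices: FS = Σ[c'·Δl_i + (W_i cosα_i)·tanφ'] / Σ W_i sinα_i, with Δl_i = b_i / cosα_i.
Slice 1: Δl = 2.1/cos(-14.2°) = 2.166 m; N'_1 = 60·cos(-14.2°) = 58.2; c'Δl = 16.68; W sinα = -14.7
Slice 2: Δl = 2.6/cos(-4.1°) = 2.607 m; N'_2 = 226·cos(-4.1°) = 225.4; c'Δl = 20.07; W sinα = -16.2
Slice 3: Δl = 1.9/cos5.5° = 1.909 m; N'_3 = 182·cos5.5° = 181.2; c'Δl = 14.70; W sinα = 17.4
Slice 4: Δl = 2.0/cos13.9° = 2.060 m; N'_4 = 180·cos13.9° = 174.7; c'Δl = 15.86; W sinα = 43.2
Slice 5: Δl = 2.3/cos23.5° = 2.508 m; N'_5 = 178·cos23.5° = 163.2; c'Δl = 19.31; W sinα = 71.0
Slice 6: Δl = 1.8/cos33.4° = 2.156 m; N'_6 = 105·cos33.4° = 87.7; c'Δl = 16.60; W sinα = 57.8
Slice 7: Δl = 2.6/cos45.5° = 3.709 m; N'_7 = 69·cos45.5° = 48.4; c'Δl = 28.56; W sinα = 49.2
Σc'Δl = 131.8 kN/m; ΣN' = 938.7 kN/m; ΣW sinα = 207.8 kN/m
Resisting = 131.8 + 938.7·tan28.6° = 131.8 + 511.8 = 643.6 kN/m
FS = 643.6 / 207.8 = 3.097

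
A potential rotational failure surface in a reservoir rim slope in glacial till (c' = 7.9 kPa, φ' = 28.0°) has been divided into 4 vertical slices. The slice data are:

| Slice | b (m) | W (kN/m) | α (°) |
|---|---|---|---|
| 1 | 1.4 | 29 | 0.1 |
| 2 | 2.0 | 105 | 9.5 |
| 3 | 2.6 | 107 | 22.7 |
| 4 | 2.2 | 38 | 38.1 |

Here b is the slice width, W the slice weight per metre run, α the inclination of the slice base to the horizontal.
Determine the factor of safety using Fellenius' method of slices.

Ordinary method of slices: FS = Σ[c'·Δl_i + (W_i cosα_i)·tanφ'] / Σ W_i sinα_i, with Δl_i = b_i / cosα_i.
Slice 1: Δl = 1.4/cos0.1° = 1.400 m; N'_1 = 29·cos0.1° = 29.0; c'Δl = 11.06; W sinα = 0.1
Slice 2: Δl = 2.0/cos9.5° = 2.028 m; N'_2 = 105·cos9.5° = 103.6; c'Δl = 16.02; W sinα = 17.3
Slice 3: Δl = 2.6/cos22.7° = 2.818 m; N'_3 = 107·cos22.7° = 98.7; c'Δl = 22.26; W sinα = 41.3
Slice 4: Δl = 2.2/cos38.1° = 2.796 m; N'_4 = 38·cos38.1° = 29.9; c'Δl = 22.09; W sinα = 23.4
Σc'Δl = 71.4 kN/m; ΣN' = 261.2 kN/m; ΣW sinα = 82.1 kN/m
Resisting = 71.4 + 261.2·tan28.0° = 71.4 + 138.9 = 210.3 kN/m
FS = 210.3 / 82.1 = 2.561

FS = 2.56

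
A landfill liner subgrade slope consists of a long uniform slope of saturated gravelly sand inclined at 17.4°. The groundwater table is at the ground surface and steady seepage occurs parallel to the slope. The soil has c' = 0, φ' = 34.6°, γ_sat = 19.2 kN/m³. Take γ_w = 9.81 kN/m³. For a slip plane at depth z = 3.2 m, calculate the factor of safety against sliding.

With seepage parallel to the slope and the water table at the surface, the effective normal stress on the slip plane uses the buoyant unit weight γ' = γ_sat − γ_w while the driving shear stress uses γ_sat:
FS = [c' + γ' z cos²β tanφ'] / [γ_sat z sinβ cosβ]
(For c' = 0 this reduces to FS = (γ'/γ_sat)·tanφ'/tanβ.)
γ' = 19.2 − 9.81 = 9.39 kN/m³
Numerator = 0.0 + 9.39·3.2·cos²17.4°·tan34.6° = 0.0 + 9.39·3.2·0.9106·0.6899 = 18.875 kPa
Denominator = 19.2·3.2·sin17.4°·cos17.4° = 19.2·3.2·0.2990·0.9542 = 17.532 kPa
FS = 18.875 / 17.532 = 1.077

FS = 1.08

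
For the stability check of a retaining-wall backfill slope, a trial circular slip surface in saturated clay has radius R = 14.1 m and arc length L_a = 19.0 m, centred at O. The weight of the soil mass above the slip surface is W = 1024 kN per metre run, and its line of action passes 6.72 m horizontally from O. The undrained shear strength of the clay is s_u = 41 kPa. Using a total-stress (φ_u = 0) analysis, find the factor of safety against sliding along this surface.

Taking moments about the centre O, the resisting moment is provided by the undrained shear strength acting along the arc:
M_R = s_u·L_a·R = 41·19.00·14.1 = 10983.9 kN·m/m
M_D = W·d = 1024·6.72 = 6881.3 kN·m/m
FS = M_R / M_D = 10983.9 / 6881.3 = 1.596

FS = 1.60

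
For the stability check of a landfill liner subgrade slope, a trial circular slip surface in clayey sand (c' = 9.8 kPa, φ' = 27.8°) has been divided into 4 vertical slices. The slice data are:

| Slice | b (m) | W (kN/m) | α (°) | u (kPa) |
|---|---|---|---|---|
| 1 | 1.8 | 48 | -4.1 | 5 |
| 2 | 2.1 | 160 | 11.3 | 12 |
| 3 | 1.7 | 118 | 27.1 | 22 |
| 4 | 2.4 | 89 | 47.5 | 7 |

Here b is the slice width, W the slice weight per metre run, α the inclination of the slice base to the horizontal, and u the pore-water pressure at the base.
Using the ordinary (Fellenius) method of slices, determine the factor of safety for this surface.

Ordinary method of slices: FS = Σ[c'·Δl_i + (W_i cosα_i − u_i·Δl_i)·tanφ'] / Σ W_i sinα_i, with Δl_i = b_i / cosα_i.
Slice 1: Δl = 1.8/cos(-4.1°) = 1.805 m; N'_1 = 48·cos(-4.1°) − 5·1.805 = 38.9; c'Δl = 17.69; W sinα = -3.4
Slice 2: Δl = 2.1/cos11.3° = 2.142 m; N'_2 = 160·cos11.3° − 12·2.142 = 131.2; c'Δl = 20.99; W sinα = 31.4
Slice 3: Δl = 1.7/cos27.1° = 1.910 m; N'_3 = 118·cos27.1° − 22·1.910 = 63.0; c'Δl = 18.71; W sinα = 53.8
Slice 4: Δl = 2.4/cos47.5° = 3.552 m; N'_4 = 89·cos47.5° − 7·3.552 = 35.3; c'Δl = 34.81; W sinα = 65.6
Σc'Δl = 92.2 kN/m; ΣN' = 268.3 kN/m; ΣW sinα = 147.3 kN/m
Resisting = 92.2 + 268.3·tan27.8° = 92.2 + 141.5 = 233.7 kN/m
FS = 233.7 / 147.3 = 1.587

FS = 1.59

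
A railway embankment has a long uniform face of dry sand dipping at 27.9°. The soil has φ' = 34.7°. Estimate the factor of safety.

For a dry cohesionless infinite slope the factor of safety is FS = tanφ' / tanβ.
FS = tan34.7° / tan27.9° = 0.6924 / 0.5295 = 1.308

FS = 1.31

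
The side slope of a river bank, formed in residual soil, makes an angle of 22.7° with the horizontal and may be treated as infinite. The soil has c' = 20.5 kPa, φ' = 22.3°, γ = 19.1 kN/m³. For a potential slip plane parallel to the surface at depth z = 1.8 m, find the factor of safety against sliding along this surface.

For an infinite slope with a slip plane parallel to the surface (no pore pressure): FS = [c' + γz cos²β tanφ'] / [γz sinβ cosβ].
γz = 19.1·1.8 = 34.38 kN/m²
Numerator = 20.5 + 34.38·cos²22.7°·tan22.3° = 20.5 + 34.38·0.8511·0.4101 = 32.500 kPa
Denominator = 34.38·sin22.7°·cos22.7° = 34.38·0.3859·0.9225 = 12.240 kPa
FS = 32.500 / 12.240 = 2.655

FS = 2.66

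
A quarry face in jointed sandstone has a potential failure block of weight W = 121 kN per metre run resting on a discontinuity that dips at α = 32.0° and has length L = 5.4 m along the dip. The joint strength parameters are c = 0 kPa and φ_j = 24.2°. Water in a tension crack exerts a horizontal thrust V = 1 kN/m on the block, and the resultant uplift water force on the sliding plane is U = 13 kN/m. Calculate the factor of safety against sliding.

FS = 0.62

Resolving the block weight along and normal to the plane and applying the Mohr–Coulomb strength on the joint:
N' = W cosα − U − V sinα = 121·cos32.0° − 13 − 1·sin32.0° = 89.1 kN/m
Driving force T = W sinα + V cosα = 121·sin32.0° + 1·cos32.0° = 65.0 kN/m
Resisting force R = c·L + N'·tanφ_j = 0·5.4 + 89.1·tan24.2° = 0.0 + 40.0 = 40.0 kN/m
FS = R / T = 40.0 / 65.0 = 0.616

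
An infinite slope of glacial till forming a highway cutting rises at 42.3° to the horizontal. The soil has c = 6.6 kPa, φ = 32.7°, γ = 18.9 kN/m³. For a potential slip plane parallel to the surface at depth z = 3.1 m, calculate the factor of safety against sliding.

For an infinite slope with a slip plane parallel to the surface (no pore pressure): FS = [c + γz cos²β tanφ] / [γz sinβ cosβ].
γz = 18.9·3.1 = 58.59 kN/m²
Numerator = 6.6 + 58.59·cos²42.3°·tan32.7° = 6.6 + 58.59·0.5471·0.6420 = 27.177 kPa
Denominator = 58.59·sin42.3°·cos42.3° = 58.59·0.6730·0.7396 = 29.165 kPa
FS = 27.177 / 29.165 = 0.932

FS = 0.93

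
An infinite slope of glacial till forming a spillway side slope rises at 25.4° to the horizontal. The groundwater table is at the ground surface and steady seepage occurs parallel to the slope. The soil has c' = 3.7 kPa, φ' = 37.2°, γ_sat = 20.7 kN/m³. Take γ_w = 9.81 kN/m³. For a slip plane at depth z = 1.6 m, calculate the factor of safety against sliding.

With seepage parallel to the slope and the water table at the surface, the effective normal stress on the slip plane uses the buoyant unit weight γ' = γ_sat − γ_w while the driving shear stress uses γ_sat:
FS = [c' + γ' z cos²β tanφ'] / [γ_sat z sinβ cosβ]
γ' = 20.7 − 9.81 = 10.89 kN/m³
Numerator = 3.7 + 10.89·1.6·cos²25.4°·tan37.2° = 3.7 + 10.89·1.6·0.8160·0.7590 = 14.492 kPa
Denominator = 20.7·1.6·sin25.4°·cos25.4° = 20.7·1.6·0.4289·0.9033 = 12.833 kPa
FS = 14.492 / 12.833 = 1.129

FS = 1.13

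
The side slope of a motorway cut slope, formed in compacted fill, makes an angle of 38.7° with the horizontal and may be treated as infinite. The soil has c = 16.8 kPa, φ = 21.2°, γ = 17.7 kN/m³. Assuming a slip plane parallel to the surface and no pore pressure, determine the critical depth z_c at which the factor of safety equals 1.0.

Setting FS = 1.00 in FS = [c + γz cos²β tanφ] / [γz sinβ cosβ] and solving for z:
z = c / [γ cosβ (FS·sinβ − cosβ·tanφ)]
  = 16.8 / [17.7·cos38.7°·(1.00·sin38.7° − cos38.7°·tan21.2°)]
  = 16.8 / [17.7·0.7804·(1.00·0.6252 − 0.7804·0.3879)]
  = 16.8 / 4.4554 = 3.771 m

z_c = 3.77 m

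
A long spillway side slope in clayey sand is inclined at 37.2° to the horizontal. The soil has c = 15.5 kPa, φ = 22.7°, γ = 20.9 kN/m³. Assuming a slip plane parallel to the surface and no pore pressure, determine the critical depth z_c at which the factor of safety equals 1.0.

z_c = 3.43 m

Setting FS = 1.00 in FS = [c + γz cos²β tanφ] / [γz sinβ cosβ] and solving for z:
z = c / [γ cosβ (FS·sinβ − cosβ·tanφ)]
  = 15.5 / [20.9·cos37.2°·(1.00·sin37.2° − cos37.2°·tan22.7°)]
  = 15.5 / [20.9·0.7965·(1.00·0.6046 − 0.7965·0.4183)]
  = 15.5 / 4.5182 = 3.431 m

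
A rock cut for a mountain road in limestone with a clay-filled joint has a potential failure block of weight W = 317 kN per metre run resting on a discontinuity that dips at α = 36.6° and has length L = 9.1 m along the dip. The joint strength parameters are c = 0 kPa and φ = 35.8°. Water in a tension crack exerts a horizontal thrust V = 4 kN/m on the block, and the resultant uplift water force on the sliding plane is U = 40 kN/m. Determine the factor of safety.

Resolving the block weight along and normal to the plane and applying the Mohr–Coulomb strength on the joint:
N' = W cosα − U − V sinα = 317·cos36.6° − 40 − 4·sin36.6° = 212.1 kN/m
Driving force T = W sinα + V cosα = 317·sin36.6° + 4·cos36.6° = 192.2 kN/m
Resisting force R = c·L + N'·tanφ = 0·9.1 + 212.1·tan35.8° = 0.0 + 153.0 = 153.0 kN/m
FS = R / T = 153.0 / 192.2 = 0.796

FS = 0.80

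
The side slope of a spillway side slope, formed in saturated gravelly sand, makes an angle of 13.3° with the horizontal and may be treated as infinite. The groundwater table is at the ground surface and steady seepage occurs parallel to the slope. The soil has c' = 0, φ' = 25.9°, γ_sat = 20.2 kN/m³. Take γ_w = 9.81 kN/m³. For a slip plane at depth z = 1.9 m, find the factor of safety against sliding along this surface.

With seepage parallel to the slope and the water table at the surface, the effective normal stress on the slip plane uses the buoyant unit weight γ' = γ_sat − γ_w while the driving shear stress uses γ_sat:
FS = [c' + γ' z cos²β tanφ'] / [γ_sat z sinβ cosβ]
(For c' = 0 this reduces to FS = (γ'/γ_sat)·tanφ'/tanβ.)
γ' = 20.2 − 9.81 = 10.39 kN/m³
Numerator = 0.0 + 10.39·1.9·cos²13.3°·tan25.9° = 0.0 + 10.39·1.9·0.9471·0.4856 = 9.078 kPa
Denominator = 20.2·1.9·sin13.3°·cos13.3° = 20.2·1.9·0.2300·0.9732 = 8.592 kPa
FS = 9.078 / 8.592 = 1.057

FS = 1.06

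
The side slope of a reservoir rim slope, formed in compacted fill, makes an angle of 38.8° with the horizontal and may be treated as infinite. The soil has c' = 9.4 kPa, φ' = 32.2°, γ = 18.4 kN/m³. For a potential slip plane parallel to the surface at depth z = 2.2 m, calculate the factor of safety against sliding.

For an infinite slope with a slip plane parallel to the surface (no pore pressure): FS = [c' + γz cos²β tanφ'] / [γz sinβ cosβ].
γz = 18.4·2.2 = 40.48 kN/m²
Numerator = 9.4 + 40.48·cos²38.8°·tan32.2° = 9.4 + 40.48·0.6074·0.6297 = 24.883 kPa
Denominator = 40.48·sin38.8°·cos38.8° = 40.48·0.6266·0.7793 = 19.768 kPa
FS = 24.883 / 19.768 = 1.259

FS = 1.26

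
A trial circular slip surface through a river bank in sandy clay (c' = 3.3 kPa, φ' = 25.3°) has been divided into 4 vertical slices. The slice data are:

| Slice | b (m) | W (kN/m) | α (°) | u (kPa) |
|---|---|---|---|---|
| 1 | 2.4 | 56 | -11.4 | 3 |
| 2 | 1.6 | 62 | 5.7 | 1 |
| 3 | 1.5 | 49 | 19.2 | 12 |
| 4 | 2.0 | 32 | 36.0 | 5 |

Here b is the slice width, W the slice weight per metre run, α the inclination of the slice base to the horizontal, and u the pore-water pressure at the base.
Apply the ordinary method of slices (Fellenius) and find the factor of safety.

Ordinary method of slices: FS = Σ[c'·Δl_i + (W_i cosα_i − u_i·Δl_i)·tanφ'] / Σ W_i sinα_i, with Δl_i = b_i / cosα_i.
Slice 1: Δl = 2.4/cos(-11.4°) = 2.448 m; N'_1 = 56·cos(-11.4°) − 3·2.448 = 47.6; c'Δl = 8.08; W sinα = -11.1
Slice 2: Δl = 1.6/cos5.7° = 1.608 m; N'_2 = 62·cos5.7° − 1·1.608 = 60.1; c'Δl = 5.31; W sinα = 6.2
Slice 3: Δl = 1.5/cos19.2° = 1.588 m; N'_3 = 49·cos19.2° − 12·1.588 = 27.2; c'Δl = 5.24; W sinα = 16.1
Slice 4: Δl = 2.0/cos36.0° = 2.472 m; N'_4 = 32·cos36.0° − 5·2.472 = 13.5; c'Δl = 8.16; W sinα = 18.8
Σc'Δl = 26.8 kN/m; ΣN' = 148.4 kN/m; ΣW sinα = 30.0 kN/m
Resisting = 26.8 + 148.4·tan25.3° = 26.8 + 70.1 = 96.9 kN/m
FS = 96.9 / 30.0 = 3.229

FS = 3.23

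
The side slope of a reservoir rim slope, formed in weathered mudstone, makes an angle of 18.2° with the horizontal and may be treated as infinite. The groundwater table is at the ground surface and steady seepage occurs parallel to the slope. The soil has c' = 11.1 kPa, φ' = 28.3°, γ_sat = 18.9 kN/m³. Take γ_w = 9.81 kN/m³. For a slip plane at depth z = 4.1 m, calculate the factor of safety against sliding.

FS = 1.27

With seepage parallel to the slope and the water table at the surface, the effective normal stress on the slip plane uses the buoyant unit weight γ' = γ_sat − γ_w while the driving shear stress uses γ_sat:
FS = [c' + γ' z cos²β tanφ'] / [γ_sat z sinβ cosβ]
γ' = 18.9 − 9.81 = 9.09 kN/m³
Numerator = 11.1 + 9.09·4.1·cos²18.2°·tan28.3° = 11.1 + 9.09·4.1·0.9024·0.5384 = 29.210 kPa
Denominator = 18.9·4.1·sin18.2°·cos18.2° = 18.9·4.1·0.3123·0.9500 = 22.992 kPa
FS = 29.210 / 22.992 = 1.270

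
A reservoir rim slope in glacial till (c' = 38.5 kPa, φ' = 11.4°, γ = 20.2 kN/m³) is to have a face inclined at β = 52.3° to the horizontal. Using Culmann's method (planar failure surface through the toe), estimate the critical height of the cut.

Culmann's analysis gives the critical failure plane at α_cr = (β + φ')/2 = (52.3 + 11.4)/2 = 31.8°, and the critical height
H_c = (4c'/γ) · sinβ cosφ' / [1 − cos(β − φ')]
    = (4·38.5/20.2) · sin52.3°·cos11.4° / [1 − cos(40.9°)]
    = 7.624 · 0.7912·0.9803 / [1 − 0.7559]
    = 7.624 · 0.7756 / 0.2441
    = 24.22 m

H_c = 24.22 m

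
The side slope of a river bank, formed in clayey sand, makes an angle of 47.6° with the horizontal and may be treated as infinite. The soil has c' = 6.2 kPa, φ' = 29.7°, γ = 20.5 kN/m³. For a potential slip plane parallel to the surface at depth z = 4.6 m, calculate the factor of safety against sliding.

For an infinite slope with a slip plane parallel to the surface (no pore pressure): FS = [c' + γz cos²β tanφ'] / [γz sinβ cosβ].
γz = 20.5·4.6 = 94.30 kN/m²
Numerator = 6.2 + 94.30·cos²47.6°·tan29.7° = 6.2 + 94.30·0.4547·0.5704 = 30.656 kPa
Denominator = 94.30·sin47.6°·cos47.6° = 94.30·0.7385·0.6743 = 46.956 kPa
FS = 30.656 / 46.956 = 0.653

FS = 0.65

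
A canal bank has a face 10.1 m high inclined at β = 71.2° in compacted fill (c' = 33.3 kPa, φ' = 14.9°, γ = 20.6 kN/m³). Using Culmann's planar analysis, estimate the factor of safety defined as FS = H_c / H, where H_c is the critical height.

H_c = (4c'/γ) · sinβ cosφ' / [1 − cos(β − φ')]
    = (4·33.3/20.6) · sin71.2°·cos14.9° / [1 − cos56.3°]
    = 6.466 · 0.9148 / 0.4452 = 13.29 m
FS = H_c / H = 13.29 / 10.1 = 1.316

FS = 1.32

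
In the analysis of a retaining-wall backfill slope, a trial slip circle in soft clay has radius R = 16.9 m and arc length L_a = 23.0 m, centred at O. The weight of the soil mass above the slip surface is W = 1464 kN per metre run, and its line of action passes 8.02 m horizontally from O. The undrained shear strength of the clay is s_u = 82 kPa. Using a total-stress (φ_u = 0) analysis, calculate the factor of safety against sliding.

Taking moments about the centre O, the resisting moment is provided by the undrained shear strength acting along the arc:
M_R = s_u·L_a·R = 82·23.00·16.9 = 31873.4 kN·m/m
M_D = W·d = 1464·8.02 = 11741.3 kN·m/m
FS = M_R / M_D = 31873.4 / 11741.3 = 2.715

FS = 2.71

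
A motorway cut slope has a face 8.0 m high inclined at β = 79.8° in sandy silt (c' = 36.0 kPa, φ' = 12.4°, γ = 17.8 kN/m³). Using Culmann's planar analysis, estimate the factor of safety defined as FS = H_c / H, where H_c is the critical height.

H_c = (4c'/γ) · sinβ cosφ' / [1 − cos(β − φ')]
    = (4·36.0/17.8) · sin79.8°·cos12.4° / [1 − cos67.4°]
    = 8.090 · 0.9612 / 0.6157 = 12.63 m
FS = H_c / H = 12.63 / 8.0 = 1.579

FS = 1.58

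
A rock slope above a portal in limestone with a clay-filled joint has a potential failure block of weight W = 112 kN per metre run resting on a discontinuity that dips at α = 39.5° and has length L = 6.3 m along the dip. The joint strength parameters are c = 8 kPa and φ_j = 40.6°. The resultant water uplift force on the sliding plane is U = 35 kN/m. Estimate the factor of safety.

FS = 1.33

Resolving the block weight along and normal to the plane and applying the Mohr–Coulomb strength on the joint:
N' = W cosα − U = 112·cos39.5° − 35 = 51.4 kN/m
Driving force T = W sinα = 112·sin39.5° = 71.2 kN/m
Resisting force R = c·L + N'·tanφ_j = 8·6.3 + 51.4·tan40.6° = 50.4 + 44.1 = 94.5 kN/m
FS = R / T = 94.5 / 71.2 = 1.326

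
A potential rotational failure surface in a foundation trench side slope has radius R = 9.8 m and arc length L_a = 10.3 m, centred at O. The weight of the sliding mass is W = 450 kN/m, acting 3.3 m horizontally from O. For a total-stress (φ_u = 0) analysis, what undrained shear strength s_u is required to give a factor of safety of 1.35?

FS = s_u·L_a·R / (W·d), so s_u = FS·W·d / (L_a·R).
s_u = 1.35·450·3.3 / (10.30·9.8) = 2004.8 / 100.94 = 19.86 kPa

s_u = 19.9 kPa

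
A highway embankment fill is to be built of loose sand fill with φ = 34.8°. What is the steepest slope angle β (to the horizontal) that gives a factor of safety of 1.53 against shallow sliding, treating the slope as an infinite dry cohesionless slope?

For an infinite dry cohesionless slope FS = tanφ/tanβ, so tanβ = tanφ / FS.
tanβ = tan34.8° / 1.53 = 0.6950 / 1.53 = 0.4543
β = arctan(0.4543) = 24.43°

β = 24.4°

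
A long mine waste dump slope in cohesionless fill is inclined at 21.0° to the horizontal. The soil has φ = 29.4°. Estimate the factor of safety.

FS = 1.47

For a dry cohesionless infinite slope the factor of safety is FS = tanφ / tanβ.
FS = tan29.4° / tan21.0° = 0.5635 / 0.3839 = 1.468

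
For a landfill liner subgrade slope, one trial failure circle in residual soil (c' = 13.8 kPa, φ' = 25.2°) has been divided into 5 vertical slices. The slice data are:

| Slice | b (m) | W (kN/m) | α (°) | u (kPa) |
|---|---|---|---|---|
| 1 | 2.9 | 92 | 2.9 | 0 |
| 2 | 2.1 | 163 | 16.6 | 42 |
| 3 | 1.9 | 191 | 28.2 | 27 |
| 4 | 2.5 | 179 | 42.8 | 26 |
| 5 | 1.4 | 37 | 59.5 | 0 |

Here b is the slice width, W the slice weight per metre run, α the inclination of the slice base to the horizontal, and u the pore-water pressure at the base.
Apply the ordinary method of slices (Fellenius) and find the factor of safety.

FS = 1.15

Ordinary method of slices: FS = Σ[c'·Δl_i + (W_i cosα_i − u_i·Δl_i)·tanφ'] / Σ W_i sinα_i, with Δl_i = b_i / cosα_i.
Slice 1: Δl = 2.9/cos2.9° = 2.904 m; N'_1 = 92·cos2.9° − 0·2.904 = 91.9; c'Δl = 40.07; W sinα = 4.7
Slice 2: Δl = 2.1/cos16.6° = 2.191 m; N'_2 = 163·cos16.6° − 42·2.191 = 64.2; c'Δl = 30.24; W sinα = 46.6
Slice 3: Δl = 1.9/cos28.2° = 2.156 m; N'_3 = 191·cos28.2° − 27·2.156 = 110.1; c'Δl = 29.75; W sinα = 90.3
Slice 4: Δl = 2.5/cos42.8° = 3.407 m; N'_4 = 179·cos42.8° − 26·3.407 = 42.7; c'Δl = 47.02; W sinα = 121.6
Slice 5: Δl = 1.4/cos59.5° = 2.758 m; N'_5 = 37·cos59.5° − 0·2.758 = 18.8; c'Δl = 38.07; W sinα = 31.9
Σc'Δl = 185.1 kN/m; ΣN' = 327.7 kN/m; ΣW sinα = 295.0 kN/m
Resisting = 185.1 + 327.7·tan25.2° = 185.1 + 154.2 = 339.4 kN/m
FS = 339.4 / 295.0 = 1.150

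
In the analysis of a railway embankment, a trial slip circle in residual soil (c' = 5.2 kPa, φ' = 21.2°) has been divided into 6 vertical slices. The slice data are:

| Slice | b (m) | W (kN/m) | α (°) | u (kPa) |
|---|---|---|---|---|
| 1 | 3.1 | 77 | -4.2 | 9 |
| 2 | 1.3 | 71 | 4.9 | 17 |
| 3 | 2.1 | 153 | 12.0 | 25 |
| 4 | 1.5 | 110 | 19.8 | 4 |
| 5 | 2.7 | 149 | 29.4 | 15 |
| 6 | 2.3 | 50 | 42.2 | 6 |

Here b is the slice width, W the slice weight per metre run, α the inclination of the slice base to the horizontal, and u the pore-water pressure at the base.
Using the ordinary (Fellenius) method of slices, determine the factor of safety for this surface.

Ordinary method of slices: FS = Σ[c'·Δl_i + (W_i cosα_i − u_i·Δl_i)·tanφ'] / Σ W_i sinα_i, with Δl_i = b_i / cosα_i.
Slice 1: Δl = 3.1/cos(-4.2°) = 3.108 m; N'_1 = 77·cos(-4.2°) − 9·3.108 = 48.8; c'Δl = 16.16; W sinα = -5.6
Slice 2: Δl = 1.3/cos4.9° = 1.305 m; N'_2 = 71·cos4.9° − 17·1.305 = 48.6; c'Δl = 6.78; W sinα = 6.1
Slice 3: Δl = 2.1/cos12.0° = 2.147 m; N'_3 = 153·cos12.0° − 25·2.147 = 96.0; c'Δl = 11.16; W sinα = 31.8
Slice 4: Δl = 1.5/cos19.8° = 1.594 m; N'_4 = 110·cos19.8° − 4·1.594 = 97.1; c'Δl = 8.29; W sinα = 37.3
Slice 5: Δl = 2.7/cos29.4° = 3.099 m; N'_5 = 149·cos29.4° − 15·3.099 = 83.3; c'Δl = 16.12; W sinα = 73.1
Slice 6: Δl = 2.3/cos42.2° = 3.105 m; N'_6 = 50·cos42.2° − 6·3.105 = 18.4; c'Δl = 16.14; W sinα = 33.6
Σc'Δl = 74.7 kN/m; ΣN' = 392.2 kN/m; ΣW sinα = 176.2 kN/m
Resisting = 74.7 + 392.2·tan21.2° = 74.7 + 152.1 = 226.8 kN/m
FS = 226.8 / 176.2 = 1.287

FS = 1.29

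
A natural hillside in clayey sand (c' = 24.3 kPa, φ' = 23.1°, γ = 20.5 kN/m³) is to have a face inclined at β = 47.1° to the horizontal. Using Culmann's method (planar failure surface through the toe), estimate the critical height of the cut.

Culmann's analysis gives the critical failure plane at α_cr = (β + φ')/2 = (47.1 + 23.1)/2 = 35.1°, and the critical height
H_c = (4c'/γ) · sinβ cosφ' / [1 − cos(β − φ')]
    = (4·24.3/20.5) · sin47.1°·cos23.1° / [1 − cos(24.0°)]
    = 4.741 · 0.7325·0.9198 / [1 − 0.9135]
    = 4.741 · 0.6738 / 0.0865
    = 36.95 m

H_c = 36.95 m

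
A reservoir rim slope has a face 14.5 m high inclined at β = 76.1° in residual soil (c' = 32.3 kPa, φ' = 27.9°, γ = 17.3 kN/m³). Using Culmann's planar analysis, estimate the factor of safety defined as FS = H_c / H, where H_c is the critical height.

FS = 1.33

H_c = (4c'/γ) · sinβ cosφ' / [1 − cos(β − φ')]
    = (4·32.3/17.3) · sin76.1°·cos27.9° / [1 − cos48.2°]
    = 7.468 · 0.8579 / 0.3335 = 19.21 m
FS = H_c / H = 19.21 / 14.5 = 1.325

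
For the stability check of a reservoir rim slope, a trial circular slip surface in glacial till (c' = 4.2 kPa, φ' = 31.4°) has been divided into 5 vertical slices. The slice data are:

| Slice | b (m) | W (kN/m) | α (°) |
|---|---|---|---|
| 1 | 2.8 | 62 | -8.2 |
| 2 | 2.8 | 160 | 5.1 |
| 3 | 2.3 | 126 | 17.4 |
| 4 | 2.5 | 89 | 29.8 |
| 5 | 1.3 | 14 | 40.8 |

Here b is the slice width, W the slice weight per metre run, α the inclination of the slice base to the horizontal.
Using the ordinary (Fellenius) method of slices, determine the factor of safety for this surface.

Ordinary method of slices: FS = Σ[c'·Δl_i + (W_i cosα_i)·tanφ'] / Σ W_i sinα_i, with Δl_i = b_i / cosα_i.
Slice 1: Δl = 2.8/cos(-8.2°) = 2.829 m; N'_1 = 62·cos(-8.2°) = 61.4; c'Δl = 11.88; W sinα = -8.8
Slice 2: Δl = 2.8/cos5.1° = 2.811 m; N'_2 = 160·cos5.1° = 159.4; c'Δl = 11.81; W sinα = 14.2
Slice 3: Δl = 2.3/cos17.4° = 2.410 m; N'_3 = 126·cos17.4° = 120.2; c'Δl = 10.12; W sinα = 37.7
Slice 4: Δl = 2.5/cos29.8° = 2.881 m; N'_4 = 89·cos29.8° = 77.2; c'Δl = 12.10; W sinα = 44.2
Slice 5: Δl = 1.3/cos40.8° = 1.717 m; N'_5 = 14·cos40.8° = 10.6; c'Δl = 7.21; W sinα = 9.1
Σc'Δl = 53.1 kN/m; ΣN' = 428.8 kN/m; ΣW sinα = 96.4 kN/m
Resisting = 53.1 + 428.8·tan31.4° = 53.1 + 261.7 = 314.9 kN/m
FS = 314.9 / 96.4 = 3.265

FS = 3.26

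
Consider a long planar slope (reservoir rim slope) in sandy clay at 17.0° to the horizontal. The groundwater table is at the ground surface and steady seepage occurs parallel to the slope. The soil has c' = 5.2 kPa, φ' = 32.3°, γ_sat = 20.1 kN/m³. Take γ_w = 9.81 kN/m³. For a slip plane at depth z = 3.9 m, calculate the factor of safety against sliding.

FS = 1.30

With seepage parallel to the slope and the water table at the surface, the effective normal stress on the slip plane uses the buoyant unit weight γ' = γ_sat − γ_w while the driving shear stress uses γ_sat:
FS = [c' + γ' z cos²β tanφ'] / [γ_sat z sinβ cosβ]
γ' = 20.1 − 9.81 = 10.29 kN/m³
Numerator = 5.2 + 10.29·3.9·cos²17.0°·tan32.3° = 5.2 + 10.29·3.9·0.9145·0.6322 = 28.401 kPa
Denominator = 20.1·3.9·sin17.0°·cos17.0° = 20.1·3.9·0.2924·0.9563 = 21.918 kPa
FS = 28.401 / 21.918 = 1.296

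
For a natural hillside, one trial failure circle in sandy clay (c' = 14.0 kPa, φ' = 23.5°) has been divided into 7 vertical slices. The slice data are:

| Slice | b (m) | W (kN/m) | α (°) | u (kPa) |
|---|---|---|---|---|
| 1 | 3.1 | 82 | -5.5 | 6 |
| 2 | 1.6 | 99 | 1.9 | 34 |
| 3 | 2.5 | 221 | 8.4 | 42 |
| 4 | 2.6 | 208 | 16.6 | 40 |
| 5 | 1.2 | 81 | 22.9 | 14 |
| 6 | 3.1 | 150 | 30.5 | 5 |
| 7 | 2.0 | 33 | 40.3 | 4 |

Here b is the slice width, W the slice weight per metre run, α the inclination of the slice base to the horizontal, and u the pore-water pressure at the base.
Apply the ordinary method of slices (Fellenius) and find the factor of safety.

FS = 2.12

Ordinary method of slices: FS = Σ[c'·Δl_i + (W_i cosα_i − u_i·Δl_i)·tanφ'] / Σ W_i sinα_i, with Δl_i = b_i / cosα_i.
Slice 1: Δl = 3.1/cos(-5.5°) = 3.114 m; N'_1 = 82·cos(-5.5°) − 6·3.114 = 62.9; c'Δl = 43.60; W sinα = -7.9
Slice 2: Δl = 1.6/cos1.9° = 1.601 m; N'_2 = 99·cos1.9° − 34·1.601 = 44.5; c'Δl = 22.41; W sinα = 3.3
Slice 3: Δl = 2.5/cos8.4° = 2.527 m; N'_3 = 221·cos8.4° − 42·2.527 = 112.5; c'Δl = 35.38; W sinα = 32.3
Slice 4: Δl = 2.6/cos16.6° = 2.713 m; N'_4 = 208·cos16.6° − 40·2.713 = 90.8; c'Δl = 37.98; W sinα = 59.4
Slice 5: Δl = 1.2/cos22.9° = 1.303 m; N'_5 = 81·cos22.9° − 14·1.303 = 56.4; c'Δl = 18.24; W sinα = 31.5
Slice 6: Δl = 3.1/cos30.5° = 3.598 m; N'_6 = 150·cos30.5° − 5·3.598 = 111.3; c'Δl = 50.37; W sinα = 76.1
Slice 7: Δl = 2.0/cos40.3° = 2.622 m; N'_7 = 33·cos40.3° − 4·2.622 = 14.7; c'Δl = 36.71; W sinα = 21.3
Σc'Δl = 244.7 kN/m; ΣN' = 493.1 kN/m; ΣW sinα = 216.1 kN/m
Resisting = 244.7 + 493.1·tan23.5° = 244.7 + 214.4 = 459.1 kN/m
FS = 459.1 / 216.1 = 2.124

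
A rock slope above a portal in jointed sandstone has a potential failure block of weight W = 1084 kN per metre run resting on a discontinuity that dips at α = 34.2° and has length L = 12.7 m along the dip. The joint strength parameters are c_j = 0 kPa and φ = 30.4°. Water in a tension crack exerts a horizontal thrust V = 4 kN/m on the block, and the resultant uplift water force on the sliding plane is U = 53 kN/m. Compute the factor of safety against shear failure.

Resolving the block weight along and normal to the plane and applying the Mohr–Coulomb strength on the joint:
N' = W cosα − U − V sinα = 1084·cos34.2° − 53 − 4·sin34.2° = 841.3 kN/m
Driving force T = W sinα + V cosα = 1084·sin34.2° + 4·cos34.2° = 612.6 kN/m
Resisting force R = c_j·L + N'·tanφ = 0·12.7 + 841.3·tan30.4° = 0.0 + 493.6 = 493.6 kN/m
FS = R / T = 493.6 / 612.6 = 0.806

FS = 0.81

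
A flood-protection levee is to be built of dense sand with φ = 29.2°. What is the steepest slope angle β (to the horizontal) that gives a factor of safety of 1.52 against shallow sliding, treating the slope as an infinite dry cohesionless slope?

For an infinite dry cohesionless slope FS = tanφ/tanβ, so tanβ = tanφ / FS.
tanβ = tan29.2° / 1.52 = 0.5589 / 1.52 = 0.3677
β = arctan(0.3677) = 20.19°

β = 20.2°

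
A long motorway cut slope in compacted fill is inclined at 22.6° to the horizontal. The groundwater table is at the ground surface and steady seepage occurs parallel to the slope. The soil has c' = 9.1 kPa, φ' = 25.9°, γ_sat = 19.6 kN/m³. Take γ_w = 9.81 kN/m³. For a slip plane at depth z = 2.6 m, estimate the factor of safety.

With seepage parallel to the slope and the water table at the surface, the effective normal stress on the slip plane uses the buoyant unit weight γ' = γ_sat − γ_w while the driving shear stress uses γ_sat:
FS = [c' + γ' z cos²β tanφ'] / [γ_sat z sinβ cosβ]
γ' = 19.6 − 9.81 = 9.79 kN/m³
Numerator = 9.1 + 9.79·2.6·cos²22.6°·tan25.9° = 9.1 + 9.79·2.6·0.8523·0.4856 = 19.634 kPa
Denominator = 19.6·2.6·sin22.6°·cos22.6° = 19.6·2.6·0.3843·0.9232 = 18.080 kPa
FS = 19.634 / 18.080 = 1.086

FS = 1.09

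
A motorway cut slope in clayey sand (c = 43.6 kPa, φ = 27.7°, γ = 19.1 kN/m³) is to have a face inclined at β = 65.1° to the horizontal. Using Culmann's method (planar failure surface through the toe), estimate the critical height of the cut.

H_c = 35.67 m

Culmann's analysis gives the critical failure plane at α_cr = (β + φ)/2 = (65.1 + 27.7)/2 = 46.4°, and the critical height
H_c = (4c/γ) · sinβ cosφ / [1 − cos(β − φ)]
    = (4·43.6/19.1) · sin65.1°·cos27.7° / [1 − cos(37.4°)]
    = 9.131 · 0.9070·0.8854 / [1 − 0.7944]
    = 9.131 · 0.8031 / 0.2056
    = 35.67 m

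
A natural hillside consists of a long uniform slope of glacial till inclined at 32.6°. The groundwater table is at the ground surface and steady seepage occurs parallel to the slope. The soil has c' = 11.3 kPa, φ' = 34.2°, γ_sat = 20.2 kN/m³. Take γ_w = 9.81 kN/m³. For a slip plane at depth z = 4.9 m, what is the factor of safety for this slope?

With seepage parallel to the slope and the water table at the surface, the effective normal stress on the slip plane uses the buoyant unit weight γ' = γ_sat − γ_w while the driving shear stress uses γ_sat:
FS = [c' + γ' z cos²β tanφ'] / [γ_sat z sinβ cosβ]
γ' = 20.2 − 9.81 = 10.39 kN/m³
Numerator = 11.3 + 10.39·4.9·cos²32.6°·tan34.2° = 11.3 + 10.39·4.9·0.7097·0.6796 = 35.856 kPa
Denominator = 20.2·4.9·sin32.6°·cos32.6° = 20.2·4.9·0.5388·0.8425 = 44.926 kPa
FS = 35.856 / 44.926 = 0.798

FS = 0.80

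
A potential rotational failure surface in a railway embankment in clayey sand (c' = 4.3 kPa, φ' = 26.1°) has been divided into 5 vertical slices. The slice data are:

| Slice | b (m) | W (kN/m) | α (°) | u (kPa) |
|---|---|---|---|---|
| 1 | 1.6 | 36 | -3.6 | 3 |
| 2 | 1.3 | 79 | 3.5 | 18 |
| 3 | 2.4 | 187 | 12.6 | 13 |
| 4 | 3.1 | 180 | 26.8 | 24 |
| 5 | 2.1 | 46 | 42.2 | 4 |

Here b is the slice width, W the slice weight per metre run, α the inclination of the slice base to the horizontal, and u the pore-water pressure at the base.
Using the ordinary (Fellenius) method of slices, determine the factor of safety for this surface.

Ordinary method of slices: FS = Σ[c'·Δl_i + (W_i cosα_i − u_i·Δl_i)·tanφ'] / Σ W_i sinα_i, with Δl_i = b_i / cosα_i.
Slice 1: Δl = 1.6/cos(-3.6°) = 1.603 m; N'_1 = 36·cos(-3.6°) − 3·1.603 = 31.1; c'Δl = 6.89; W sinα = -2.3
Slice 2: Δl = 1.3/cos3.5° = 1.302 m; N'_2 = 79·cos3.5° − 18·1.302 = 55.4; c'Δl = 5.60; W sinα = 4.8
Slice 3: Δl = 2.4/cos12.6° = 2.459 m; N'_3 = 187·cos12.6° − 13·2.459 = 150.5; c'Δl = 10.57; W sinα = 40.8
Slice 4: Δl = 3.1/cos26.8° = 3.473 m; N'_4 = 180·cos26.8° − 24·3.473 = 77.3; c'Δl = 14.93; W sinα = 81.2
Slice 5: Δl = 2.1/cos42.2° = 2.835 m; N'_5 = 46·cos42.2° − 4·2.835 = 22.7; c'Δl = 12.19; W sinα = 30.9
Σc'Δl = 50.2 kN/m; ΣN' = 337.1 kN/m; ΣW sinα = 155.4 kN/m
Resisting = 50.2 + 337.1·tan26.1° = 50.2 + 165.1 = 215.3 kN/m
FS = 215.3 / 155.4 = 1.386

FS = 1.39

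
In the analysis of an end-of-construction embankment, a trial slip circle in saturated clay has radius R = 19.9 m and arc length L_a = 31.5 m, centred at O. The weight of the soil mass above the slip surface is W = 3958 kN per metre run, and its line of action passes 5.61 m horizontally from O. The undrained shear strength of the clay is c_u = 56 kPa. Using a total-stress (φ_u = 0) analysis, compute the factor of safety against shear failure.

Taking moments about the centre O, the resisting moment is provided by the undrained shear strength acting along the arc:
M_R = c_u·L_a·R = 56·31.50·19.9 = 35103.6 kN·m/m
M_D = W·d = 3958·5.61 = 22204.4 kN·m/m
FS = M_R / M_D = 35103.6 / 22204.4 = 1.581

FS = 1.58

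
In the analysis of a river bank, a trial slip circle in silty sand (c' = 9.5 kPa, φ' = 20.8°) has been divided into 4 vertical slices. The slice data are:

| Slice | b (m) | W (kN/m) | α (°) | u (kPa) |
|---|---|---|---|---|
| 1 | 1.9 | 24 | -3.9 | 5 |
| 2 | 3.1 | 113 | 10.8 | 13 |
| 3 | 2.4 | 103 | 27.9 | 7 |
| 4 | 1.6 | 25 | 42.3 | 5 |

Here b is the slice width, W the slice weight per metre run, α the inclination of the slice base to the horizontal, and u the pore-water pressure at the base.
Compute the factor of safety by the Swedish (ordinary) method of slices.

Ordinary method of slices: FS = Σ[c'·Δl_i + (W_i cosα_i − u_i·Δl_i)·tanφ'] / Σ W_i sinα_i, with Δl_i = b_i / cosα_i.
Slice 1: Δl = 1.9/cos(-3.9°) = 1.904 m; N'_1 = 24·cos(-3.9°) − 5·1.904 = 14.4; c'Δl = 18.09; W sinα = -1.6
Slice 2: Δl = 3.1/cos10.8° = 3.156 m; N'_2 = 113·cos10.8° − 13·3.156 = 70.0; c'Δl = 29.98; W sinα = 21.2
Slice 3: Δl = 2.4/cos27.9° = 2.716 m; N'_3 = 103·cos27.9° − 7·2.716 = 72.0; c'Δl = 25.80; W sinα = 48.2
Slice 4: Δl = 1.6/cos42.3° = 2.163 m; N'_4 = 25·cos42.3° − 5·2.163 = 7.7; c'Δl = 20.55; W sinα = 16.8
Σc'Δl = 94.4 kN/m; ΣN' = 164.1 kN/m; ΣW sinα = 84.6 kN/m
Resisting = 94.4 + 164.1·tan20.8° = 94.4 + 62.3 = 156.8 kN/m
FS = 156.8 / 84.6 = 1.854

FS = 1.85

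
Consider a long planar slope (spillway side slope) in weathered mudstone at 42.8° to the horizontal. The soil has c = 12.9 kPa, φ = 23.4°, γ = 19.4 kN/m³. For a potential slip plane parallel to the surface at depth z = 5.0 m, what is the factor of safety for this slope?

For an infinite slope with a slip plane parallel to the surface (no pore pressure): FS = [c + γz cos²β tanφ] / [γz sinβ cosβ].
γz = 19.4·5.0 = 97.00 kN/m²
Numerator = 12.9 + 97.00·cos²42.8°·tan23.4° = 12.9 + 97.00·0.5384·0.4327 = 35.498 kPa
Denominator = 97.00·sin42.8°·cos42.8° = 97.00·0.6794·0.7337 = 48.357 kPa
FS = 35.498 / 48.357 = 0.734

FS = 0.73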